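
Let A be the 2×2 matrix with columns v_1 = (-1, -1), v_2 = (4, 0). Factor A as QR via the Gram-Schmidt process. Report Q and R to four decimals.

v_1 = (-1, -1); ‖v_1‖ = 1.4142, so q_1 = (-0.7071, -0.7071).
q_1·v_2 = (-0.7071)·4 + (-0.7071)·0 = -2.8284.
u_2 = v_2 + 2.8284·q_1 = (2.0000, -2.0000).
‖u_2‖ = 2.8284, so q_2 = (0.7071, -0.7071).

Q = [[-0.7071, 0.7071], [-0.7071, -0.7071]], R = [[1.4142, -2.8284], [0.0000, 2.8284]]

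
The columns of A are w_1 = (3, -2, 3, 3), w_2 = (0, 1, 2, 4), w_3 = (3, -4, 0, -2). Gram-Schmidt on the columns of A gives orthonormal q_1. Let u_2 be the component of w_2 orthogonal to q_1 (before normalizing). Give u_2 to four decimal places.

w_1 = (3, -2, 3, 3); ‖w_1‖ = 5.5678, so q_1 = (0.5388, -0.3592, 0.5388, 0.5388).
q_1·w_2 = 0.5388·0 + (-0.3592)·1 + 0.5388·2 + 0.5388·4 = 2.8737.
u_2 = w_2 − 2.8737·q_1 = (-1.5484, 2.0323, 0.4516, 2.4516).

u_2 = (-1.5484, 2.0323, 0.4516, 2.4516)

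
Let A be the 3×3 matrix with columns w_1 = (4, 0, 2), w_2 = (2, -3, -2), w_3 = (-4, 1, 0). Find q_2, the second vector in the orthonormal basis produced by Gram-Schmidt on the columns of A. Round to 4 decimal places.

q_2 = (0.2981, -0.7454, -0.5963)

w_1 = (4, 0, 2); ‖w_1‖ = 4.4721, so q_1 = (0.8944, 0.0000, 0.4472).
q_1·w_2 = 0.8944·2 + 0.0000·(-3) + 0.4472·(-2) = 0.8944.
u_2 = w_2 − 0.8944·q_1 = (1.2000, -3.0000, -2.4000).
‖u_2‖ = 4.0249, so q_2 = (0.2981, -0.7454, -0.5963).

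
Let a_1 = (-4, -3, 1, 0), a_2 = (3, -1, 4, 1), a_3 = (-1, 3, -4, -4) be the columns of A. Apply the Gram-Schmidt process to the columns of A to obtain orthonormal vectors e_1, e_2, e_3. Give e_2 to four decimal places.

e_2 = (0.4372, -0.3090, 0.8216, 0.1960)

e_1 = a_1/‖a_1‖ = (-4, -3, 1, 0)/5.0990 = (-0.7845, -0.5883, 0.1961, 0.0000).
r_{12} = e_1·a_2 = -0.9806.
u_2 = a_2 + 0.9806·e_1 = (2.2308, -1.5769, 4.1923, 1.0000).
‖u_2‖ = 5.1028, so e_2 = (0.4372, -0.3090, 0.8216, 0.1960).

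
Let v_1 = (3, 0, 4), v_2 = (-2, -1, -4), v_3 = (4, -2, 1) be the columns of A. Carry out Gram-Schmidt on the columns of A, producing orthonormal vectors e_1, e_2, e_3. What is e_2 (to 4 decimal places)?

e_1 = v_1/‖v_1‖ = (3, 0, 4)/5.0000 = (0.6000, 0.0000, 0.8000).
r_{12} = e_1·v_2 = -4.4000.
u_2 = v_2 + 4.4000·e_1 = (0.6400, -1.0000, -0.4800).
‖u_2‖ = 1.2806, so e_2 = (0.4998, -0.7809, -0.3748).

e_2 = (0.4998, -0.7809, -0.3748)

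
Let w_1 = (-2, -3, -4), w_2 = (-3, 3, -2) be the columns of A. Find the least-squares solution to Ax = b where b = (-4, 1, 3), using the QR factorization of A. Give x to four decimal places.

w_1 = (-2, -3, -4); ‖w_1‖ = 5.3852, so e_1 = (-0.3714, -0.5571, -0.7428).
e_1·w_2 = (-0.3714)·(-3) + (-0.5571)·3 + (-0.7428)·(-2) = 0.9285.
u_2 = w_2 − 0.9285·e_1 = (-2.6552, 3.5172, -1.3103).
‖u_2‖ = 4.5976, so e_2 = (-0.5775, 0.7650, -0.2850).
Qᵀb = (-1.2999, 2.2200).
Back-substitute: x_2 = 2.2200/4.5976 = 0.4829.
x_1 = (-1.2999 − 0.9285·0.4829)/5.3852 = -0.3246.

x = (-0.3246, 0.4829)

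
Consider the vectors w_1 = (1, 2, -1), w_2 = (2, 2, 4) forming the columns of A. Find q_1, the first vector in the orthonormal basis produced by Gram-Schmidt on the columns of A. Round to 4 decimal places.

w_1 = (1, 2, -1); ‖w_1‖ = 2.4495, so q_1 = (0.4082, 0.8165, -0.4082).

q_1 = (0.4082, 0.8165, -0.4082)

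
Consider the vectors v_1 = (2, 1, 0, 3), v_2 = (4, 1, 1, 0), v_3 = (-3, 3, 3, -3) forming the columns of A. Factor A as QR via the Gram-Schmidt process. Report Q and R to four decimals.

q_1 = v_1/‖v_1‖ = (2, 1, 0, 3)/3.7417 = (0.5345, 0.2673, 0.0000, 0.8018).
r_{12} = q_1·v_2 = 2.4054.
u_2 = v_2 − 2.4054·q_1 = (2.7143, 0.3571, 1.0000, -1.9286).
‖u_2‖ = 3.4949, so q_2 = (0.7766, 0.1022, 0.2861, -0.5518).
r_{13} = q_1·v_3 = -3.2071; r_{23} = q_2·v_3 = 0.4905.
u_3 = v_3 + 3.2071·q_1 − 0.4905·q_2 = (-1.6667, 3.8070, 2.8596, -0.1579).
‖u_3‖ = 5.0471, so q_3 = (-0.3302, 0.7543, 0.5666, -0.0313).

Q = [[0.5345, 0.7766, -0.3302], [0.2673, 0.1022, 0.7543], [0.0000, 0.2861, 0.5666], [0.8018, -0.5518, -0.0313]], R = [[3.7417, 2.4054, -3.2071], [0.0000, 3.4949, 0.4905], [0.0000, 0.0000, 5.0471]]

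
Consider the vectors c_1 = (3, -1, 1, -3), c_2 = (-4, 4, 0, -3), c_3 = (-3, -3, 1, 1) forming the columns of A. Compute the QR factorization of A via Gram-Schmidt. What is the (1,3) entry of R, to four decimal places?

r_{13} = -1.7889

q_1 = c_1/‖c_1‖ = (3, -1, 1, -3)/4.4721 = (0.6708, -0.2236, 0.2236, -0.6708).
r_{13} = q_1·c_3 = -1.7889.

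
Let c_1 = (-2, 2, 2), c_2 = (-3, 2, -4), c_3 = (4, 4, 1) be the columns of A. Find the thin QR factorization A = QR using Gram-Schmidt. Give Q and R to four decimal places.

Q = [[-0.5774, -0.4981, 0.6470], [0.5774, 0.3113, 0.7548], [0.5774, -0.8093, -0.1078]], R = [[3.4641, 0.5774, 0.5774], [0.0000, 5.3541, -1.5564], [0.0000, 0.0000, 5.4995]]

c_1 = (-2, 2, 2); ‖c_1‖ = 3.4641, so e_1 = (-0.5774, 0.5774, 0.5774).
e_1·c_2 = (-0.5774)·(-3) + 0.5774·2 + 0.5774·(-4) = 0.5774.
u_2 = c_2 − 0.5774·e_1 = (-2.6667, 1.6667, -4.3333).
‖u_2‖ = 5.3541, so e_2 = (-0.4981, 0.3113, -0.8093).
e_1·c_3 = (-0.5774)·4 + 0.5774·4 + 0.5774·1 = 0.5774; e_2·c_3 = (-0.4981)·4 + 0.3113·4 + (-0.8093)·1 = -1.5564.
u_3 = c_3 − 0.5774·e_1 + 1.5564·e_2 = (3.5581, 4.1512, -0.5930).
‖u_3‖ = 5.4995, so e_3 = (0.6470, 0.7548, -0.1078).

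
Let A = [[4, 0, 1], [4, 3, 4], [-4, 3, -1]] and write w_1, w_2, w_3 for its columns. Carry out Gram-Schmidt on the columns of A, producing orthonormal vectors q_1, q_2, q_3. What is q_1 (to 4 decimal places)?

w_1 = (4, 4, -4); ‖w_1‖ = 6.9282, so q_1 = (0.5774, 0.5774, -0.5774).

q_1 = (0.5774, 0.5774, -0.5774)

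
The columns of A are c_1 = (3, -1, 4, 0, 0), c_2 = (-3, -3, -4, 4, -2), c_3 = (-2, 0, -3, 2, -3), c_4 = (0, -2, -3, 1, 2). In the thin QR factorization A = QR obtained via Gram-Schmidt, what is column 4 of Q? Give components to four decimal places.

c_1 = (3, -1, 4, 0, 0); ‖c_1‖ = 5.0990, so e_1 = (0.5883, -0.1961, 0.7845, 0.0000, 0.0000).
e_1·c_2 = 0.5883·(-3) + (-0.1961)·(-3) + 0.7845·(-4) + 0.0000·4 + 0.0000·(-2) = -4.3146.
u_2 = c_2 + 4.3146·e_1 = (-0.4615, -3.8462, -0.6154, 4.0000, -2.0000).
‖u_2‖ = 5.9485, so e_2 = (-0.0776, -0.6466, -0.1035, 0.6724, -0.3362).
e_1·c_3 = 0.5883·(-2) + (-0.1961)·0 + 0.7845·(-3) + 0.0000·2 + 0.0000·(-3) = -3.5301; e_2·c_3 = (-0.0776)·(-2) + (-0.6466)·0 + (-0.1035)·(-3) + 0.6724·2 + (-0.3362)·(-3) = 2.8191.
u_3 = c_3 + 3.5301·e_1 − 2.8191·e_2 = (0.2957, 1.1304, 0.0609, 0.1043, -2.0522).
‖u_3‖ = 2.3646, so e_3 = (0.1250, 0.4781, 0.0257, 0.0441, -0.8679).
e_1·c_4 = 0.5883·0 + (-0.1961)·(-2) + 0.7845·(-3) + 0.0000·1 + 0.0000·2 = -1.9612; e_2·c_4 = (-0.0776)·0 + (-0.6466)·(-2) + (-0.1035)·(-3) + 0.6724·1 + (-0.3362)·2 = 1.6035; e_3·c_4 = 0.1250·0 + 0.4781·(-2) + 0.0257·(-3) + 0.0441·1 + (-0.8679)·2 = -2.7250.
u_4 = c_4 + 1.9612·e_1 − 1.6035·e_2 + 2.7250·e_3 = (1.6190, -0.0451, -1.2255, 0.0420, 0.1742).
‖u_4‖ = 2.0389, so e_4 = (0.7940, -0.0221, -0.6011, 0.0206, 0.0854).

e_4 = (0.7940, -0.0221, -0.6011, 0.0206, 0.0854)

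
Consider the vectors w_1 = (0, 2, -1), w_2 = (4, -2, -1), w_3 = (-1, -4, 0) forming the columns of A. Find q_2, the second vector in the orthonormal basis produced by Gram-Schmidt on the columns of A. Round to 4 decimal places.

w_1 = (0, 2, -1); ‖w_1‖ = 2.2361, so q_1 = (0.0000, 0.8944, -0.4472).
q_1·w_2 = 0.0000·4 + 0.8944·(-2) + (-0.4472)·(-1) = -1.3416.
u_2 = w_2 + 1.3416·q_1 = (4.0000, -0.8000, -1.6000).
‖u_2‖ = 4.3818, so q_2 = (0.9129, -0.1826, -0.3651).

q_2 = (0.9129, -0.1826, -0.3651)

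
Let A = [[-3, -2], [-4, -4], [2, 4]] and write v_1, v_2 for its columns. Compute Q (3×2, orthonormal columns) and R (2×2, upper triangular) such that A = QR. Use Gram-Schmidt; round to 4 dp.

v_1 = (-3, -4, 2); ‖v_1‖ = 5.3852, so e_1 = (-0.5571, -0.7428, 0.3714).
e_1·v_2 = (-0.5571)·(-2) + (-0.7428)·(-4) + 0.3714·4 = 5.5709.
u_2 = v_2 − 5.5709·e_1 = (1.1034, 0.1379, 1.9310).
‖u_2‖ = 2.2283, so e_2 = (0.4952, 0.0619, 0.8666).

Q = [[-0.5571, 0.4952], [-0.7428, 0.0619], [0.3714, 0.8666]], R = [[5.3852, 5.5709], [0.0000, 2.2283]]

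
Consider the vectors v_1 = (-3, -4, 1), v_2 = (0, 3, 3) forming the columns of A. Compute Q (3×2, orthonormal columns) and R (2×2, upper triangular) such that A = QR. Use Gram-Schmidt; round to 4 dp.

Q = [[-0.5883, -0.2692], [-0.7845, 0.4187], [0.1961, 0.8673]], R = [[5.0990, -1.7650], [0.0000, 3.8581]]

q_1 = v_1/‖v_1‖ = (-3, -4, 1)/5.0990 = (-0.5883, -0.7845, 0.1961).
r_{12} = q_1·v_2 = -1.7650.
u_2 = v_2 + 1.7650·q_1 = (-1.0385, 1.6154, 3.3462).
‖u_2‖ = 3.8581, so q_2 = (-0.2692, 0.4187, 0.8673).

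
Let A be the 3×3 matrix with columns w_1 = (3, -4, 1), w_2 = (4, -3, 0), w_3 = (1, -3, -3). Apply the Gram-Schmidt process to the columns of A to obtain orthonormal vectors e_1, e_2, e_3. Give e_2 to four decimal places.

e_2 = (0.7295, 0.4104, -0.5472)

w_1 = (3, -4, 1); ‖w_1‖ = 5.0990, so e_1 = (0.5883, -0.7845, 0.1961).
e_1·w_2 = 0.5883·4 + (-0.7845)·(-3) + 0.1961·0 = 4.7068.
u_2 = w_2 − 4.7068·e_1 = (1.2308, 0.6923, -0.9231).
‖u_2‖ = 1.6871, so e_2 = (0.7295, 0.4104, -0.5472).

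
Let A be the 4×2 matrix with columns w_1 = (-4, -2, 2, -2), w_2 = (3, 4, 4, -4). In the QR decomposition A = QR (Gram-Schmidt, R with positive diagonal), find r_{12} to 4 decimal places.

w_1 = (-4, -2, 2, -2); ‖w_1‖ = 5.2915, so e_1 = (-0.7559, -0.3780, 0.3780, -0.3780).
r_{12} = e_1·w_2 = -0.7559.

r_{12} = -0.7559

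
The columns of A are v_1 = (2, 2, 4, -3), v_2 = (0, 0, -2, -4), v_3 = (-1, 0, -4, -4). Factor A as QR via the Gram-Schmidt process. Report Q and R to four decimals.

v_1 = (2, 2, 4, -3); ‖v_1‖ = 5.7446, so q_1 = (0.3482, 0.3482, 0.6963, -0.5222).
q_1·v_2 = 0.3482·0 + 0.3482·0 + 0.6963·(-2) + (-0.5222)·(-4) = 0.6963.
u_2 = v_2 − 0.6963·q_1 = (-0.2424, -0.2424, -2.4848, -3.6364).
‖u_2‖ = 4.4176, so q_2 = (-0.0549, -0.0549, -0.5625, -0.8232).
q_1·v_3 = 0.3482·(-1) + 0.3482·0 + 0.6963·(-4) + (-0.5222)·(-4) = -1.0445; q_2·v_3 = (-0.0549)·(-1) + (-0.0549)·0 + (-0.5625)·(-4) + (-0.8232)·(-4) = 5.5975.
u_3 = v_3 + 1.0445·q_1 − 5.5975·q_2 = (-0.3292, 0.6708, -0.1242, 0.0621).
‖u_3‖ = 0.7600, so q_3 = (-0.4331, 0.8826, -0.1634, 0.0817).

Q = [[0.3482, -0.0549, -0.4331], [0.3482, -0.0549, 0.8826], [0.6963, -0.5625, -0.1634], [-0.5222, -0.8232, 0.0817]], R = [[5.7446, 0.6963, -1.0445], [0.0000, 4.4176, 5.5975], [0.0000, 0.0000, 0.7600]]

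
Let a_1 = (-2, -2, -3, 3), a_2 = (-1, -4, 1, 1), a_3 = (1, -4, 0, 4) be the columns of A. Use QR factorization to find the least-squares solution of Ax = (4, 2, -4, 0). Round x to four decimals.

x = (0.0967, -1.6949, 0.8019)

e_1 = a_1/‖a_1‖ = (-2, -2, -3, 3)/5.0990 = (-0.3922, -0.3922, -0.5883, 0.5883).
r_{12} = e_1·a_2 = 1.9612.
u_2 = a_2 − 1.9612·e_1 = (-0.2308, -3.2308, 2.1538, -0.1538).
‖u_2‖ = 3.8928, so e_2 = (-0.0593, -0.8299, 0.5533, -0.0395).
r_{13} = e_1·a_3 = 3.5301; r_{23} = e_2·a_3 = 3.1024.
u_3 = a_3 − 3.5301·e_1 − 3.1024·e_2 = (2.5685, -0.0406, 0.3604, 2.0457).
‖u_3‖ = 3.3036, so e_3 = (0.7775, -0.0123, 0.1091, 0.6192).
Qᵀb = (0.0000, -4.1102, 2.6490).
Back-substitute: x_3 = 2.6490/3.3036 = 0.8019.
x_2 = (-4.1102 − 3.1024·0.8019)/3.8928 = -1.6949.
x_1 = (0.0000 − 1.9612·(-1.6949) − 3.5301·0.8019)/5.0990 = 0.0967.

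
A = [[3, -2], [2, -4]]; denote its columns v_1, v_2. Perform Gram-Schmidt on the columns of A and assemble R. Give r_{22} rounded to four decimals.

v_1 = (3, 2); ‖v_1‖ = 3.6056, so e_1 = (0.8321, 0.5547).
e_1·v_2 = 0.8321·(-2) + 0.5547·(-4) = -3.8829.
u_2 = v_2 + 3.8829·e_1 = (1.2308, -1.8462).
r_{22} = ‖u_2‖ = 2.2188.

r_{22} = 2.2188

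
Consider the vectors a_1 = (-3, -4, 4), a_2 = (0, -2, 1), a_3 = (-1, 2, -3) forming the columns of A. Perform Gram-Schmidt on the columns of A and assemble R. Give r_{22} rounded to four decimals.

r_{22} = 1.2198

a_1 = (-3, -4, 4); ‖a_1‖ = 6.4031, so q_1 = (-0.4685, -0.6247, 0.6247).
q_1·a_2 = (-0.4685)·0 + (-0.6247)·(-2) + 0.6247·1 = 1.8741.
u_2 = a_2 − 1.8741·q_1 = (0.8780, -0.8293, -0.1707).
r_{22} = ‖u_2‖ = 1.2198.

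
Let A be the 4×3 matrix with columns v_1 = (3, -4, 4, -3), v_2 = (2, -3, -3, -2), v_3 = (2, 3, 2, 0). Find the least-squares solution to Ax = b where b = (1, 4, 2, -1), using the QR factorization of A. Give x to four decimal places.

v_1 = (3, -4, 4, -3); ‖v_1‖ = 7.0711, so q_1 = (0.4243, -0.5657, 0.5657, -0.4243).
q_1·v_2 = 0.4243·2 + (-0.5657)·(-3) + 0.5657·(-3) + (-0.4243)·(-2) = 1.6971.
u_2 = v_2 − 1.6971·q_1 = (1.2800, -2.0400, -3.9600, -1.2800).
‖u_2‖ = 4.8083, so q_2 = (0.2662, -0.4243, -0.8236, -0.2662).
q_1·v_3 = 0.4243·2 + (-0.5657)·3 + 0.5657·2 + (-0.4243)·0 = 0.2828; q_2·v_3 = 0.2662·2 + (-0.4243)·3 + (-0.8236)·2 + (-0.2662)·0 = -2.3875.
u_3 = v_3 − 0.2828·q_1 + 2.3875·q_2 = (2.5156, 2.1471, -0.1263, -0.5156).
‖u_3‖ = 3.3496, so q_3 = (0.7510, 0.6410, -0.0377, -0.1539).
Qᵀb = (-0.2828, -2.8118, 3.3935).
Back-substitute: x_3 = 3.3935/3.3496 = 1.0131.
x_2 = (-2.8118 + 2.3875·1.0131)/4.8083 = -0.0817.
x_1 = (-0.2828 − 1.6971·(-0.0817) − 0.2828·1.0131)/7.0711 = -0.0609.

x = (-0.0609, -0.0817, 1.0131)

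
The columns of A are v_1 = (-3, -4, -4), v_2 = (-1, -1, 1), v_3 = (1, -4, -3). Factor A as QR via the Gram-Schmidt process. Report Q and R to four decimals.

Q = [[-0.4685, -0.4681, 0.7493], [-0.6247, -0.4242, -0.6556], [-0.6247, 0.7752, 0.0937]], R = [[6.4031, 0.4685, 3.9043], [0.0000, 1.6675, -1.0970], [0.0000, 0.0000, 3.0907]]

v_1 = (-3, -4, -4); ‖v_1‖ = 6.4031, so e_1 = (-0.4685, -0.6247, -0.6247).
e_1·v_2 = (-0.4685)·(-1) + (-0.6247)·(-1) + (-0.6247)·1 = 0.4685.
u_2 = v_2 − 0.4685·e_1 = (-0.7805, -0.7073, 1.2927).
‖u_2‖ = 1.6675, so e_2 = (-0.4681, -0.4242, 0.7752).
e_1·v_3 = (-0.4685)·1 + (-0.6247)·(-4) + (-0.6247)·(-3) = 3.9043; e_2·v_3 = (-0.4681)·1 + (-0.4242)·(-4) + 0.7752·(-3) = -1.0970.
u_3 = v_3 − 3.9043·e_1 + 1.0970·e_2 = (2.3158, -2.0263, 0.2895).
‖u_3‖ = 3.0907, so e_3 = (0.7493, -0.6556, 0.0937).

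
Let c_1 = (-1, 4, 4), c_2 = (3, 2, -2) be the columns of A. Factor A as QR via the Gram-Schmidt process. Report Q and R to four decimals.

Q = [[-0.1741, 0.7113], [0.6963, 0.5779], [0.6963, -0.4001]], R = [[5.7446, -0.5222], [0.0000, 4.0899]]

q_1 = c_1/‖c_1‖ = (-1, 4, 4)/5.7446 = (-0.1741, 0.6963, 0.6963).
r_{12} = q_1·c_2 = -0.5222.
u_2 = c_2 + 0.5222·q_1 = (2.9091, 2.3636, -1.6364).
‖u_2‖ = 4.0899, so q_2 = (0.7113, 0.5779, -0.4001).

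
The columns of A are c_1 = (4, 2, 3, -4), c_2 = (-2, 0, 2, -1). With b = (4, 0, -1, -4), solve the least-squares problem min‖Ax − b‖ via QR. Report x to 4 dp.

c_1 = (4, 2, 3, -4); ‖c_1‖ = 6.7082, so q_1 = (0.5963, 0.2981, 0.4472, -0.5963).
q_1·c_2 = 0.5963·(-2) + 0.2981·0 + 0.4472·2 + (-0.5963)·(-1) = 0.2981.
u_2 = c_2 − 0.2981·q_1 = (-2.1778, -0.0889, 1.8667, -0.8222).
‖u_2‖ = 2.9851, so q_2 = (-0.7295, -0.0298, 0.6253, -0.2754).
Qᵀb = (4.3231, -2.4417).
Back-substitute: x_2 = -2.4417/2.9851 = -0.8180.
x_1 = (4.3231 − 0.2981·(-0.8180))/6.7082 = 0.6808.

x = (0.6808, -0.8180)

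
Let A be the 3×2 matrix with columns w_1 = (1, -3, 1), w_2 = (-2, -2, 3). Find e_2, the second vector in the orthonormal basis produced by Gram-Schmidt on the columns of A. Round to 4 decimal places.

w_1 = (1, -3, 1); ‖w_1‖ = 3.3166, so e_1 = (0.3015, -0.9045, 0.3015).
e_1·w_2 = 0.3015·(-2) + (-0.9045)·(-2) + 0.3015·3 = 2.1106.
u_2 = w_2 − 2.1106·e_1 = (-2.6364, -0.0909, 2.3636).
‖u_2‖ = 3.5420, so e_2 = (-0.7443, -0.0257, 0.6673).

e_2 = (-0.7443, -0.0257, 0.6673)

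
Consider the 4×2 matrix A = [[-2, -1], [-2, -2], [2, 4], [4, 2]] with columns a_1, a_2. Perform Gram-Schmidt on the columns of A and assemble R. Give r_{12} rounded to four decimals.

a_1 = (-2, -2, 2, 4); ‖a_1‖ = 5.2915, so q_1 = (-0.3780, -0.3780, 0.3780, 0.7559).
r_{12} = q_1·a_2 = 4.1576.

r_{12} = 4.1576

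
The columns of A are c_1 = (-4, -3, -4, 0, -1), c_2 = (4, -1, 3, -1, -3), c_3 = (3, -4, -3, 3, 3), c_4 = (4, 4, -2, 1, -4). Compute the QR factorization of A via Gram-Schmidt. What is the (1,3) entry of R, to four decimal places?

r_{13} = 1.3887

q_1 = c_1/‖c_1‖ = (-4, -3, -4, 0, -1)/6.4807 = (-0.6172, -0.4629, -0.6172, 0.0000, -0.1543).
r_{13} = q_1·c_3 = 1.3887.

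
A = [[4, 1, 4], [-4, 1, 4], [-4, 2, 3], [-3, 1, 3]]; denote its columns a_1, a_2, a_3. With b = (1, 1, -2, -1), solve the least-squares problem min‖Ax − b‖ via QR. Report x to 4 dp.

x = (0.0602, -1.9900, 0.6819)

a_1 = (4, -4, -4, -3); ‖a_1‖ = 7.5498, so e_1 = (0.5298, -0.5298, -0.5298, -0.3974).
e_1·a_2 = 0.5298·1 + (-0.5298)·1 + (-0.5298)·2 + (-0.3974)·1 = -1.4570.
u_2 = a_2 + 1.4570·e_1 = (1.7719, 0.2281, 1.2281, 0.4211).
‖u_2‖ = 2.2084, so e_2 = (0.8023, 0.1033, 0.5561, 0.1907).
e_1·a_3 = 0.5298·4 + (-0.5298)·4 + (-0.5298)·3 + (-0.3974)·3 = -2.7815; e_2·a_3 = 0.8023·4 + 0.1033·4 + 0.5561·3 + 0.1907·3 = 5.8627.
u_3 = a_3 + 2.7815·e_1 − 5.8627·e_2 = (0.7698, 1.9209, -1.7338, 0.7770).
‖u_3‖ = 2.8093, so e_3 = (0.2740, 0.6838, -0.6172, 0.2766).
Qᵀb = (1.4570, -0.3972, 1.9155).
Back-substitute: x_3 = 1.9155/2.8093 = 0.6819.
x_2 = (-0.3972 − 5.8627·0.6819)/2.2084 = -1.9900.
x_1 = (1.4570 + 1.4570·(-1.9900) + 2.7815·0.6819)/7.5498 = 0.0602.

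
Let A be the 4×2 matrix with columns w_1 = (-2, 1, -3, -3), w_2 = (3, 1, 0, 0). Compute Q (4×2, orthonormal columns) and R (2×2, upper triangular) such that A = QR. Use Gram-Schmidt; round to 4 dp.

w_1 = (-2, 1, -3, -3); ‖w_1‖ = 4.7958, so e_1 = (-0.4170, 0.2085, -0.6255, -0.6255).
e_1·w_2 = (-0.4170)·3 + 0.2085·1 + (-0.6255)·0 + (-0.6255)·0 = -1.0426.
u_2 = w_2 + 1.0426·e_1 = (2.5652, 1.2174, -0.6522, -0.6522).
‖u_2‖ = 2.9855, so e_2 = (0.8592, 0.4078, -0.2184, -0.2184).

Q = [[-0.4170, 0.8592], [0.2085, 0.4078], [-0.6255, -0.2184], [-0.6255, -0.2184]], R = [[4.7958, -1.0426], [0.0000, 2.9855]]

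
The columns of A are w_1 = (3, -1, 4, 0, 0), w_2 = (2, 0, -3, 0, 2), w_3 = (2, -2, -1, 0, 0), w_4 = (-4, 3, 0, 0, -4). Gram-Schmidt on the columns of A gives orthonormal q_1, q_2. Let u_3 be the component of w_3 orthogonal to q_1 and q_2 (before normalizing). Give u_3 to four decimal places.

w_1 = (3, -1, 4, 0, 0); ‖w_1‖ = 5.0990, so q_1 = (0.5883, -0.1961, 0.7845, 0.0000, 0.0000).
q_1·w_2 = 0.5883·2 + (-0.1961)·0 + 0.7845·(-3) + 0.0000·0 + 0.0000·2 = -1.1767.
u_2 = w_2 + 1.1767·q_1 = (2.6923, -0.2308, -2.0769, 0.0000, 2.0000).
‖u_2‖ = 3.9516, so q_2 = (0.6813, -0.0584, -0.5256, 0.0000, 0.5061).
q_1·w_3 = 0.5883·2 + (-0.1961)·(-2) + 0.7845·(-1) + 0.0000·0 + 0.0000·0 = 0.7845; q_2·w_3 = 0.6813·2 + (-0.0584)·(-2) + (-0.5256)·(-1) + 0.0000·0 + 0.5061·0 = 2.0050.
u_3 = w_3 − 0.7845·q_1 − 2.0050·q_2 = (0.1724, -1.7291, -0.5616, 0.0000, -1.0148).

u_3 = (0.1724, -1.7291, -0.5616, 0.0000, -1.0148)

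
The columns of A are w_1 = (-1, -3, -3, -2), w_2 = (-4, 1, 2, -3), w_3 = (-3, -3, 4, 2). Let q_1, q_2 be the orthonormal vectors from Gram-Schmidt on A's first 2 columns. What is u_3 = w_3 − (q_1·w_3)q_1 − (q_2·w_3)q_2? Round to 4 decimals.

u_3 = (-1.6981, -3.9434, 2.6836, 2.7388)

w_1 = (-1, -3, -3, -2); ‖w_1‖ = 4.7958, so q_1 = (-0.2085, -0.6255, -0.6255, -0.4170).
q_1·w_2 = (-0.2085)·(-4) + (-0.6255)·1 + (-0.6255)·2 + (-0.4170)·(-3) = 0.2085.
u_2 = w_2 − 0.2085·q_1 = (-3.9565, 1.1304, 2.1304, -2.9130).
‖u_2‖ = 5.4733, so q_2 = (-0.7229, 0.2065, 0.3892, -0.5322).
q_1·w_3 = (-0.2085)·(-3) + (-0.6255)·(-3) + (-0.6255)·4 + (-0.4170)·2 = -0.8341; q_2·w_3 = (-0.7229)·(-3) + 0.2065·(-3) + 0.3892·4 + (-0.5322)·2 = 2.0415.
u_3 = w_3 + 0.8341·q_1 − 2.0415·q_2 = (-1.6981, -3.9434, 2.6836, 2.7388).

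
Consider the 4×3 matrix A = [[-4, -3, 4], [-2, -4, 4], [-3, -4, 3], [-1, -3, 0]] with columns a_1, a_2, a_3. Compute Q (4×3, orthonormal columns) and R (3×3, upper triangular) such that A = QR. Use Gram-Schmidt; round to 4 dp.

q_1 = a_1/‖a_1‖ = (-4, -2, -3, -1)/5.4772 = (-0.7303, -0.3651, -0.5477, -0.1826).
r_{12} = q_1·a_2 = 6.3901.
u_2 = a_2 − 6.3901·q_1 = (1.6667, -1.6667, -0.5000, -1.8333).
‖u_2‖ = 3.0277, so q_2 = (0.5505, -0.5505, -0.1651, -0.6055).
r_{13} = q_1·a_3 = -6.0249; r_{23} = q_2·a_3 = -0.4954.
u_3 = a_3 + 6.0249·q_1 + 0.4954·q_2 = (-0.1273, 1.5273, -0.3818, -1.4000).
‖u_3‖ = 2.1106, so q_3 = (-0.0603, 0.7236, -0.1809, -0.6633).

Q = [[-0.7303, 0.5505, -0.0603], [-0.3651, -0.5505, 0.7236], [-0.5477, -0.1651, -0.1809], [-0.1826, -0.6055, -0.6633]], R = [[5.4772, 6.3901, -6.0249], [0.0000, 3.0277, -0.4954], [0.0000, 0.0000, 2.1106]]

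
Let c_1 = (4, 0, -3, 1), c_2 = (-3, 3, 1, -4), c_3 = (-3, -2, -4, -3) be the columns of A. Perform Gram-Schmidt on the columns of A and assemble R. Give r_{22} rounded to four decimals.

c_1 = (4, 0, -3, 1); ‖c_1‖ = 5.0990, so e_1 = (0.7845, 0.0000, -0.5883, 0.1961).
e_1·c_2 = 0.7845·(-3) + 0.0000·3 + (-0.5883)·1 + 0.1961·(-4) = -3.7262.
u_2 = c_2 + 3.7262·e_1 = (-0.0769, 3.0000, -1.1923, -3.2692).
r_{22} = ‖u_2‖ = 4.5951.

r_{22} = 4.5951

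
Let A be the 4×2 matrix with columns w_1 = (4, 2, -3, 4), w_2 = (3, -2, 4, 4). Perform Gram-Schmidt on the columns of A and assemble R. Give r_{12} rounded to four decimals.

r_{12} = 1.7889

w_1 = (4, 2, -3, 4); ‖w_1‖ = 6.7082, so e_1 = (0.5963, 0.2981, -0.4472, 0.5963).
r_{12} = e_1·w_2 = 1.7889.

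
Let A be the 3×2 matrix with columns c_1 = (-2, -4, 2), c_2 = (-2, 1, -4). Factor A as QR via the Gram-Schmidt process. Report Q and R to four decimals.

Q = [[-0.4082, -0.6228], [-0.8165, -0.0778], [0.4082, -0.7785]], R = [[4.8990, -1.6330], [0.0000, 4.2817]]

q_1 = c_1/‖c_1‖ = (-2, -4, 2)/4.8990 = (-0.4082, -0.8165, 0.4082).
r_{12} = q_1·c_2 = -1.6330.
u_2 = c_2 + 1.6330·q_1 = (-2.6667, -0.3333, -3.3333).
‖u_2‖ = 4.2817, so q_2 = (-0.6228, -0.0778, -0.7785).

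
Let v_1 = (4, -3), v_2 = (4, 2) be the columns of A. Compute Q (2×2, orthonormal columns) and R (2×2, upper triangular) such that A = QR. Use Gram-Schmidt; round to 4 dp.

v_1 = (4, -3); ‖v_1‖ = 5.0000, so q_1 = (0.8000, -0.6000).
q_1·v_2 = 0.8000·4 + (-0.6000)·2 = 2.0000.
u_2 = v_2 − 2.0000·q_1 = (2.4000, 3.2000).
‖u_2‖ = 4.0000, so q_2 = (0.6000, 0.8000).

Q = [[0.8000, 0.6000], [-0.6000, 0.8000]], R = [[5.0000, 2.0000], [0.0000, 4.0000]]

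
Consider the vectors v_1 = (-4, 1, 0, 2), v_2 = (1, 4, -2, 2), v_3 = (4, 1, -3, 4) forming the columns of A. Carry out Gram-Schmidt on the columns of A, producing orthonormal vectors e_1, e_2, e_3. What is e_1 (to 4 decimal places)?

e_1 = (-0.8729, 0.2182, 0.0000, 0.4364)

v_1 = (-4, 1, 0, 2); ‖v_1‖ = 4.5826, so e_1 = (-0.8729, 0.2182, 0.0000, 0.4364).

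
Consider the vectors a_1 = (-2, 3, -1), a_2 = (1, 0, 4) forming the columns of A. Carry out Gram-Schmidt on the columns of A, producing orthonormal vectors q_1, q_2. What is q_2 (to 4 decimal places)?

q_1 = a_1/‖a_1‖ = (-2, 3, -1)/3.7417 = (-0.5345, 0.8018, -0.2673).
r_{12} = q_1·a_2 = -1.6036.
u_2 = a_2 + 1.6036·q_1 = (0.1429, 1.2857, 3.5714).
‖u_2‖ = 3.7985, so q_2 = (0.0376, 0.3385, 0.9402).

q_2 = (0.0376, 0.3385, 0.9402)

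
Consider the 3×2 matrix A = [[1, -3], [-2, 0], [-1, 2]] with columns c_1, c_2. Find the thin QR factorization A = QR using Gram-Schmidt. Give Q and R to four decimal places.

c_1 = (1, -2, -1); ‖c_1‖ = 2.4495, so e_1 = (0.4082, -0.8165, -0.4082).
e_1·c_2 = 0.4082·(-3) + (-0.8165)·0 + (-0.4082)·2 = -2.0412.
u_2 = c_2 + 2.0412·e_1 = (-2.1667, -1.6667, 1.1667).
‖u_2‖ = 2.9721, so e_2 = (-0.7290, -0.5608, 0.3925).

Q = [[0.4082, -0.7290], [-0.8165, -0.5608], [-0.4082, 0.3925]], R = [[2.4495, -2.0412], [0.0000, 2.9721]]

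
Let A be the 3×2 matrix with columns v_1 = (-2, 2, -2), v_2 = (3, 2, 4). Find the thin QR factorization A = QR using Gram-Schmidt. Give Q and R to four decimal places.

v_1 = (-2, 2, -2); ‖v_1‖ = 3.4641, so e_1 = (-0.5774, 0.5774, -0.5774).
e_1·v_2 = (-0.5774)·3 + 0.5774·2 + (-0.5774)·4 = -2.8868.
u_2 = v_2 + 2.8868·e_1 = (1.3333, 3.6667, 2.3333).
‖u_2‖ = 4.5461, so e_2 = (0.2933, 0.8066, 0.5133).

Q = [[-0.5774, 0.2933], [0.5774, 0.8066], [-0.5774, 0.5133]], R = [[3.4641, -2.8868], [0.0000, 4.5461]]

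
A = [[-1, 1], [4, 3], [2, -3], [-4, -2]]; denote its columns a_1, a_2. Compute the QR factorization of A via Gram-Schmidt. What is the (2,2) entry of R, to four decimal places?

r_{22} = 4.2933

q_1 = a_1/‖a_1‖ = (-1, 4, 2, -4)/6.0828 = (-0.1644, 0.6576, 0.3288, -0.6576).
r_{12} = q_1·a_2 = 2.1372.
u_2 = a_2 − 2.1372·q_1 = (1.3514, 1.5946, -3.7027, -0.5946).
r_{22} = ‖u_2‖ = 4.2933.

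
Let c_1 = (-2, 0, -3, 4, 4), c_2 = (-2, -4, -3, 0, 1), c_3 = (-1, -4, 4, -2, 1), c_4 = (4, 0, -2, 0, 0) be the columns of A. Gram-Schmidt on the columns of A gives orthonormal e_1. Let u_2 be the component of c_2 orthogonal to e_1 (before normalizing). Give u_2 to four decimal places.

u_2 = (-1.2444, -4.0000, -1.8667, -1.5111, -0.5111)

e_1 = c_1/‖c_1‖ = (-2, 0, -3, 4, 4)/6.7082 = (-0.2981, 0.0000, -0.4472, 0.5963, 0.5963).
r_{12} = e_1·c_2 = 2.5342.
u_2 = c_2 − 2.5342·e_1 = (-1.2444, -4.0000, -1.8667, -1.5111, -0.5111).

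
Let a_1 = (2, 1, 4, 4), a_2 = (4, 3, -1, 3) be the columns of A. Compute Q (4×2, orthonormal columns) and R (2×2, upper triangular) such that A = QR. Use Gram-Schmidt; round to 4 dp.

a_1 = (2, 1, 4, 4); ‖a_1‖ = 6.0828, so e_1 = (0.3288, 0.1644, 0.6576, 0.6576).
e_1·a_2 = 0.3288·4 + 0.1644·3 + 0.6576·(-1) + 0.6576·3 = 3.1236.
u_2 = a_2 − 3.1236·e_1 = (2.9730, 2.4865, -3.0541, 0.9459).
‖u_2‖ = 5.0243, so e_2 = (0.5917, 0.4949, -0.6079, 0.1883).

Q = [[0.3288, 0.5917], [0.1644, 0.4949], [0.6576, -0.6079], [0.6576, 0.1883]], R = [[6.0828, 3.1236], [0.0000, 5.0243]]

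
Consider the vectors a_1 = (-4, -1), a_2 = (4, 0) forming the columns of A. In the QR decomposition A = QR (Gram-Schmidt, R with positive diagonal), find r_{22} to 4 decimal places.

r_{22} = 0.9701

a_1 = (-4, -1); ‖a_1‖ = 4.1231, so e_1 = (-0.9701, -0.2425).
e_1·a_2 = (-0.9701)·4 + (-0.2425)·0 = -3.8806.
u_2 = a_2 + 3.8806·e_1 = (0.2353, -0.9412).
r_{22} = ‖u_2‖ = 0.9701.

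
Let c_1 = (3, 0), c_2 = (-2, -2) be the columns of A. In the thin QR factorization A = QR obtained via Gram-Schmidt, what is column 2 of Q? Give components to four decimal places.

c_1 = (3, 0); ‖c_1‖ = 3.0000, so e_1 = (1.0000, 0.0000).
e_1·c_2 = 1.0000·(-2) + 0.0000·(-2) = -2.0000.
u_2 = c_2 + 2.0000·e_1 = (0.0000, -2.0000).
‖u_2‖ = 2.0000, so e_2 = (0.0000, -1.0000).

e_2 = (0.0000, -1.0000)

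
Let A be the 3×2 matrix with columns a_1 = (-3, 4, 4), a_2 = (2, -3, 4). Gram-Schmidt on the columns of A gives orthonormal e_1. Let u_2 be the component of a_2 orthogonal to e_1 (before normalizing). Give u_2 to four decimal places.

a_1 = (-3, 4, 4); ‖a_1‖ = 6.4031, so e_1 = (-0.4685, 0.6247, 0.6247).
e_1·a_2 = (-0.4685)·2 + 0.6247·(-3) + 0.6247·4 = -0.3123.
u_2 = a_2 + 0.3123·e_1 = (1.8537, -2.8049, 4.1951).

u_2 = (1.8537, -2.8049, 4.1951)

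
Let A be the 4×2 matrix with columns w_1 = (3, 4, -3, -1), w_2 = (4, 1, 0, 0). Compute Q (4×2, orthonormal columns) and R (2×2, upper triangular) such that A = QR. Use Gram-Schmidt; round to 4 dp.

Q = [[0.5071, 0.8446], [0.6761, -0.2662], [-0.5071, 0.4407], [-0.1690, 0.1469]], R = [[5.9161, 2.7045], [0.0000, 3.1122]]

w_1 = (3, 4, -3, -1); ‖w_1‖ = 5.9161, so q_1 = (0.5071, 0.6761, -0.5071, -0.1690).
q_1·w_2 = 0.5071·4 + 0.6761·1 + (-0.5071)·0 + (-0.1690)·0 = 2.7045.
u_2 = w_2 − 2.7045·q_1 = (2.6286, -0.8286, 1.3714, 0.4571).
‖u_2‖ = 3.1122, so q_2 = (0.8446, -0.2662, 0.4407, 0.1469).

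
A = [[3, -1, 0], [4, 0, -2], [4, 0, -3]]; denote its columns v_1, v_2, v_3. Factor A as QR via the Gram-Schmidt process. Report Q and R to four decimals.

Q = [[0.4685, -0.8835, 0.0000], [0.6247, 0.3313, 0.7071], [0.6247, 0.3313, -0.7071]], R = [[6.4031, -0.4685, -3.1235], [0.0000, 0.8835, -1.6565], [0.0000, 0.0000, 0.7071]]

q_1 = v_1/‖v_1‖ = (3, 4, 4)/6.4031 = (0.4685, 0.6247, 0.6247).
r_{12} = q_1·v_2 = -0.4685.
u_2 = v_2 + 0.4685·q_1 = (-0.7805, 0.2927, 0.2927).
‖u_2‖ = 0.8835, so q_2 = (-0.8835, 0.3313, 0.3313).
r_{13} = q_1·v_3 = -3.1235; r_{23} = q_2·v_3 = -1.6565.
u_3 = v_3 + 3.1235·q_1 + 1.6565·q_2 = (0.0000, 0.5000, -0.5000).
‖u_3‖ = 0.7071, so q_3 = (0.0000, 0.7071, -0.7071).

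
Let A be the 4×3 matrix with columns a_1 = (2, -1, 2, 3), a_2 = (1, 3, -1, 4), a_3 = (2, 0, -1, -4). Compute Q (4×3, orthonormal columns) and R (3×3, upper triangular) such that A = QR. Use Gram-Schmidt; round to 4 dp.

Q = [[0.4714, 0.0000, 0.8765], [-0.2357, 0.7379, 0.1941], [0.4714, -0.4216, -0.1690], [0.7071, 0.5270, -0.4069]], R = [[4.2426, 2.1213, -2.3570], [0.0000, 4.7434, -1.6865], [0.0000, 0.0000, 3.5496]]

e_1 = a_1/‖a_1‖ = (2, -1, 2, 3)/4.2426 = (0.4714, -0.2357, 0.4714, 0.7071).
r_{12} = e_1·a_2 = 2.1213.
u_2 = a_2 − 2.1213·e_1 = (0.0000, 3.5000, -2.0000, 2.5000).
‖u_2‖ = 4.7434, so e_2 = (0.0000, 0.7379, -0.4216, 0.5270).
r_{13} = e_1·a_3 = -2.3570; r_{23} = e_2·a_3 = -1.6865.
u_3 = a_3 + 2.3570·e_1 + 1.6865·e_2 = (3.1111, 0.6889, -0.6000, -1.4444).
‖u_3‖ = 3.5496, so e_3 = (0.8765, 0.1941, -0.1690, -0.4069).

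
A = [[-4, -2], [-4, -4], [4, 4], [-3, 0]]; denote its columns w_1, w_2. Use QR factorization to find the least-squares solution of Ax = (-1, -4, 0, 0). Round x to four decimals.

w_1 = (-4, -4, 4, -3); ‖w_1‖ = 7.5498, so q_1 = (-0.5298, -0.5298, 0.5298, -0.3974).
q_1·w_2 = (-0.5298)·(-2) + (-0.5298)·(-4) + 0.5298·4 + (-0.3974)·0 = 5.2981.
u_2 = w_2 − 5.2981·q_1 = (0.8070, -1.1930, 1.1930, 2.1053).
‖u_2‖ = 2.8160, so q_2 = (0.2866, -0.4236, 0.4236, 0.7476).
Qᵀb = (2.6491, 1.4080).
Back-substitute: x_2 = 1.4080/2.8160 = 0.5000.
x_1 = (2.6491 − 5.2981·0.5000)/7.5498 = 0.0000.

x = (0.0000, 0.5000)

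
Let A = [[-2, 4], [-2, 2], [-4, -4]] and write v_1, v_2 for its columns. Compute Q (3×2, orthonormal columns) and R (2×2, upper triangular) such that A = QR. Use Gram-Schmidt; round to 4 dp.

Q = [[-0.4082, 0.7290], [-0.4082, 0.3925], [-0.8165, -0.5608]], R = [[4.8990, 0.8165], [0.0000, 5.9442]]

e_1 = v_1/‖v_1‖ = (-2, -2, -4)/4.8990 = (-0.4082, -0.4082, -0.8165).
r_{12} = e_1·v_2 = 0.8165.
u_2 = v_2 − 0.8165·e_1 = (4.3333, 2.3333, -3.3333).
‖u_2‖ = 5.9442, so e_2 = (0.7290, 0.3925, -0.5608).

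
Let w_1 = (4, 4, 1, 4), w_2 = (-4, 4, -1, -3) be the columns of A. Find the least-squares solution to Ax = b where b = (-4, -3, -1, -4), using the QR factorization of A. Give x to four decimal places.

w_1 = (4, 4, 1, 4); ‖w_1‖ = 7.0000, so e_1 = (0.5714, 0.5714, 0.1429, 0.5714).
e_1·w_2 = 0.5714·(-4) + 0.5714·4 + 0.1429·(-1) + 0.5714·(-3) = -1.8571.
u_2 = w_2 + 1.8571·e_1 = (-2.9388, 5.0612, -0.7347, -1.9388).
‖u_2‖ = 6.2089, so e_2 = (-0.4733, 0.8152, -0.1183, -0.3123).
Qᵀb = (-6.4286, 0.8152).
Back-substitute: x_2 = 0.8152/6.2089 = 0.1313.
x_1 = (-6.4286 + 1.8571·0.1313)/7.0000 = -0.8835.

x = (-0.8835, 0.1313)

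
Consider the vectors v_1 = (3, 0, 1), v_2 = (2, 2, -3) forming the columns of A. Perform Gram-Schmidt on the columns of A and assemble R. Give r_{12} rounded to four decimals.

v_1 = (3, 0, 1); ‖v_1‖ = 3.1623, so q_1 = (0.9487, 0.0000, 0.3162).
r_{12} = q_1·v_2 = 0.9487.

r_{12} = 0.9487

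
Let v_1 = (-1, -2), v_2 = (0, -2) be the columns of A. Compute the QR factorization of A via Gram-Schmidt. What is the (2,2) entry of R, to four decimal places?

v_1 = (-1, -2); ‖v_1‖ = 2.2361, so q_1 = (-0.4472, -0.8944).
q_1·v_2 = (-0.4472)·0 + (-0.8944)·(-2) = 1.7889.
u_2 = v_2 − 1.7889·q_1 = (0.8000, -0.4000).
r_{22} = ‖u_2‖ = 0.8944.

r_{22} = 0.8944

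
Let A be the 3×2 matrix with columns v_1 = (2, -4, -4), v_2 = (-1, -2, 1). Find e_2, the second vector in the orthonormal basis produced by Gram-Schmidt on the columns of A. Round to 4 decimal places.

v_1 = (2, -4, -4); ‖v_1‖ = 6.0000, so e_1 = (0.3333, -0.6667, -0.6667).
e_1·v_2 = 0.3333·(-1) + (-0.6667)·(-2) + (-0.6667)·1 = 0.3333.
u_2 = v_2 − 0.3333·e_1 = (-1.1111, -1.7778, 1.2222).
‖u_2‖ = 2.4267, so e_2 = (-0.4579, -0.7326, 0.5037).

e_2 = (-0.4579, -0.7326, 0.5037)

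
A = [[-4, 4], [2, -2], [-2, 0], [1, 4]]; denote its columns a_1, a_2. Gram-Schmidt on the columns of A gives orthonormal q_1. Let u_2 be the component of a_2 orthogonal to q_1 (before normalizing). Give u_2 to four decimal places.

u_2 = (1.4400, -0.7200, -1.2800, 4.6400)

a_1 = (-4, 2, -2, 1); ‖a_1‖ = 5.0000, so q_1 = (-0.8000, 0.4000, -0.4000, 0.2000).
q_1·a_2 = (-0.8000)·4 + 0.4000·(-2) + (-0.4000)·0 + 0.2000·4 = -3.2000.
u_2 = a_2 + 3.2000·q_1 = (1.4400, -0.7200, -1.2800, 4.6400).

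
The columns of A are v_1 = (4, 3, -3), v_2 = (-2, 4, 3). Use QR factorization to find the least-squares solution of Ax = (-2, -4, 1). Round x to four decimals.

v_1 = (4, 3, -3); ‖v_1‖ = 5.8310, so e_1 = (0.6860, 0.5145, -0.5145).
e_1·v_2 = 0.6860·(-2) + 0.5145·4 + (-0.5145)·3 = -0.8575.
u_2 = v_2 + 0.8575·e_1 = (-1.4118, 4.4412, 2.5588).
‖u_2‖ = 5.3165, so e_2 = (-0.2655, 0.8354, 0.4813).
Qᵀb = (-3.9445, -2.3291).
Back-substitute: x_2 = -2.3291/5.3165 = -0.4381.
x_1 = (-3.9445 + 0.8575·(-0.4381))/5.8310 = -0.7409.

x = (-0.7409, -0.4381)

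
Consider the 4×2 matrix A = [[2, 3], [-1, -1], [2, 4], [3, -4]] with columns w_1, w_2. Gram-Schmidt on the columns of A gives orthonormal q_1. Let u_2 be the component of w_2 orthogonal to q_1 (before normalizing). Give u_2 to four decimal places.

u_2 = (2.6667, -0.8333, 3.6667, -4.5000)

q_1 = w_1/‖w_1‖ = (2, -1, 2, 3)/4.2426 = (0.4714, -0.2357, 0.4714, 0.7071).
r_{12} = q_1·w_2 = 0.7071.
u_2 = w_2 − 0.7071·q_1 = (2.6667, -0.8333, 3.6667, -4.5000).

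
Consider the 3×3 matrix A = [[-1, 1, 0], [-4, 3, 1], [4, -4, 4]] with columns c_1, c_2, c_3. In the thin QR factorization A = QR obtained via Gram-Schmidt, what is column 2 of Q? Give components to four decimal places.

c_1 = (-1, -4, 4); ‖c_1‖ = 5.7446, so q_1 = (-0.1741, -0.6963, 0.6963).
q_1·c_2 = (-0.1741)·1 + (-0.6963)·3 + 0.6963·(-4) = -5.0483.
u_2 = c_2 + 5.0483·q_1 = (0.1212, -0.5152, -0.4848).
‖u_2‖ = 0.7177, so q_2 = (0.1689, -0.7177, -0.6755).

q_2 = (0.1689, -0.7177, -0.6755)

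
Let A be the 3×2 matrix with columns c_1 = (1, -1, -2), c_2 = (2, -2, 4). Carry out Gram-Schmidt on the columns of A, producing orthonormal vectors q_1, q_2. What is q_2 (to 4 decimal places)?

c_1 = (1, -1, -2); ‖c_1‖ = 2.4495, so q_1 = (0.4082, -0.4082, -0.8165).
q_1·c_2 = 0.4082·2 + (-0.4082)·(-2) + (-0.8165)·4 = -1.6330.
u_2 = c_2 + 1.6330·q_1 = (2.6667, -2.6667, 2.6667).
‖u_2‖ = 4.6188, so q_2 = (0.5774, -0.5774, 0.5774).

q_2 = (0.5774, -0.5774, 0.5774)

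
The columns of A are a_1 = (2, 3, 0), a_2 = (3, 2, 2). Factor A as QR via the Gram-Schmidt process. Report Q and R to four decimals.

a_1 = (2, 3, 0); ‖a_1‖ = 3.6056, so q_1 = (0.5547, 0.8321, 0.0000).
q_1·a_2 = 0.5547·3 + 0.8321·2 + 0.0000·2 = 3.3282.
u_2 = a_2 − 3.3282·q_1 = (1.1538, -0.7692, 2.0000).
‖u_2‖ = 2.4337, so q_2 = (0.4741, -0.3161, 0.8218).

Q = [[0.5547, 0.4741], [0.8321, -0.3161], [0.0000, 0.8218]], R = [[3.6056, 3.3282], [0.0000, 2.4337]]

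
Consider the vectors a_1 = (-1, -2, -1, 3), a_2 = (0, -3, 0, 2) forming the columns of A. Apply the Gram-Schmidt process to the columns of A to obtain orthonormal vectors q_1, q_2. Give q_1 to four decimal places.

q_1 = (-0.2582, -0.5164, -0.2582, 0.7746)

a_1 = (-1, -2, -1, 3); ‖a_1‖ = 3.8730, so q_1 = (-0.2582, -0.5164, -0.2582, 0.7746).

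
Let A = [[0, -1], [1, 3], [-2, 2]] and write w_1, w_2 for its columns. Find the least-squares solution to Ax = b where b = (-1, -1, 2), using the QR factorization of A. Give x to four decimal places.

x = (-0.9855, 0.0725)

w_1 = (0, 1, -2); ‖w_1‖ = 2.2361, so e_1 = (0.0000, 0.4472, -0.8944).
e_1·w_2 = 0.0000·(-1) + 0.4472·3 + (-0.8944)·2 = -0.4472.
u_2 = w_2 + 0.4472·e_1 = (-1.0000, 3.2000, 1.6000).
‖u_2‖ = 3.7148, so e_2 = (-0.2692, 0.8614, 0.4307).
Qᵀb = (-2.2361, 0.2692).
Back-substitute: x_2 = 0.2692/3.7148 = 0.0725.
x_1 = (-2.2361 + 0.4472·0.0725)/2.2361 = -0.9855.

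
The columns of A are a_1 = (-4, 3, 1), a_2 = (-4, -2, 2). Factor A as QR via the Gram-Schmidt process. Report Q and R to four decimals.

Q = [[-0.7845, -0.5013], [0.5883, -0.7877], [0.1961, 0.3581]], R = [[5.0990, 2.3534], [0.0000, 4.2967]]

a_1 = (-4, 3, 1); ‖a_1‖ = 5.0990, so q_1 = (-0.7845, 0.5883, 0.1961).
q_1·a_2 = (-0.7845)·(-4) + 0.5883·(-2) + 0.1961·2 = 2.3534.
u_2 = a_2 − 2.3534·q_1 = (-2.1538, -3.3846, 1.5385).
‖u_2‖ = 4.2967, so q_2 = (-0.5013, -0.7877, 0.3581).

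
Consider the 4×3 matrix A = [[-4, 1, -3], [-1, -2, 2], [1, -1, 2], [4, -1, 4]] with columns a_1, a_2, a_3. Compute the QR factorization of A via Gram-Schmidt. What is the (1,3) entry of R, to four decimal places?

a_1 = (-4, -1, 1, 4); ‖a_1‖ = 5.8310, so q_1 = (-0.6860, -0.1715, 0.1715, 0.6860).
r_{13} = q_1·a_3 = 4.8020.

r_{13} = 4.8020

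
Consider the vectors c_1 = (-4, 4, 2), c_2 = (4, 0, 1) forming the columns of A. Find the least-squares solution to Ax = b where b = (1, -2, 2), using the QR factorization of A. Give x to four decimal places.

x = (-0.1250, 0.2500)

e_1 = c_1/‖c_1‖ = (-4, 4, 2)/6.0000 = (-0.6667, 0.6667, 0.3333).
r_{12} = e_1·c_2 = -2.3333.
u_2 = c_2 + 2.3333·e_1 = (2.4444, 1.5556, 1.7778).
‖u_2‖ = 3.3993, so e_2 = (0.7191, 0.4576, 0.5230).
Qᵀb = (-1.3333, 0.8498).
Back-substitute: x_2 = 0.8498/3.3993 = 0.2500.
x_1 = (-1.3333 + 2.3333·0.2500)/6.0000 = -0.1250.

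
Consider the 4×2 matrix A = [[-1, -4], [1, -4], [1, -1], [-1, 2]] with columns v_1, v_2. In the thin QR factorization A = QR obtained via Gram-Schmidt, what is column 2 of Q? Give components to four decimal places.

q_2 = (-0.8058, -0.5513, -0.0424, 0.2120)

v_1 = (-1, 1, 1, -1); ‖v_1‖ = 2.0000, so q_1 = (-0.5000, 0.5000, 0.5000, -0.5000).
q_1·v_2 = (-0.5000)·(-4) + 0.5000·(-4) + 0.5000·(-1) + (-0.5000)·2 = -1.5000.
u_2 = v_2 + 1.5000·q_1 = (-4.7500, -3.2500, -0.2500, 1.2500).
‖u_2‖ = 5.8949, so q_2 = (-0.8058, -0.5513, -0.0424, 0.2120).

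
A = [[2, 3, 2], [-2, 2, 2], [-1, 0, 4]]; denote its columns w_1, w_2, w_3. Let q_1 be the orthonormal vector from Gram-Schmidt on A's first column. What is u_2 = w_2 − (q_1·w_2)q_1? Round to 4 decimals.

u_2 = (2.5556, 2.4444, 0.2222)

w_1 = (2, -2, -1); ‖w_1‖ = 3.0000, so q_1 = (0.6667, -0.6667, -0.3333).
q_1·w_2 = 0.6667·3 + (-0.6667)·2 + (-0.3333)·0 = 0.6667.
u_2 = w_2 − 0.6667·q_1 = (2.5556, 2.4444, 0.2222).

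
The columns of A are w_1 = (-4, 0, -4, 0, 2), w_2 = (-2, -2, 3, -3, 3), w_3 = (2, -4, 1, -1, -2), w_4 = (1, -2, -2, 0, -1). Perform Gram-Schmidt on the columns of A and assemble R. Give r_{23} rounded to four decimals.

r_{23} = 0.8277

w_1 = (-4, 0, -4, 0, 2); ‖w_1‖ = 6.0000, so e_1 = (-0.6667, 0.0000, -0.6667, 0.0000, 0.3333).
e_1·w_2 = (-0.6667)·(-2) + 0.0000·(-2) + (-0.6667)·3 + 0.0000·(-3) + 0.3333·3 = 0.3333.
u_2 = w_2 − 0.3333·e_1 = (-1.7778, -2.0000, 3.2222, -3.0000, 2.8889).
‖u_2‖ = 5.9067, so e_2 = (-0.3010, -0.3386, 0.5455, -0.5079, 0.4891).
r_{23} = e_2·w_3 = 0.8277.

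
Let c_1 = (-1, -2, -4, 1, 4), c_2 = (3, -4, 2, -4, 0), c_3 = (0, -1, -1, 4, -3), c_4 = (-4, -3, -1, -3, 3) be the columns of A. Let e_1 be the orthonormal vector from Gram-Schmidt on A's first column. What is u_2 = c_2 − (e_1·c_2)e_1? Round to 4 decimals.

c_1 = (-1, -2, -4, 1, 4); ‖c_1‖ = 6.1644, so e_1 = (-0.1622, -0.3244, -0.6489, 0.1622, 0.6489).
e_1·c_2 = (-0.1622)·3 + (-0.3244)·(-4) + (-0.6489)·2 + 0.1622·(-4) + 0.6489·0 = -1.1355.
u_2 = c_2 + 1.1355·e_1 = (2.8158, -4.3684, 1.2632, -3.8158, 0.7368).

u_2 = (2.8158, -4.3684, 1.2632, -3.8158, 0.7368)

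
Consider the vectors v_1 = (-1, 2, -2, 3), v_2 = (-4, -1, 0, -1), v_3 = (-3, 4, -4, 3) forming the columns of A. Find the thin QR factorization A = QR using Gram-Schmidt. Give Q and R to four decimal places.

v_1 = (-1, 2, -2, 3); ‖v_1‖ = 4.2426, so e_1 = (-0.2357, 0.4714, -0.4714, 0.7071).
e_1·v_2 = (-0.2357)·(-4) + 0.4714·(-1) + (-0.4714)·0 + 0.7071·(-1) = -0.2357.
u_2 = v_2 + 0.2357·e_1 = (-4.0556, -0.8889, -0.1111, -0.8333).
‖u_2‖ = 4.2361, so e_2 = (-0.9574, -0.2098, -0.0262, -0.1967).
e_1·v_3 = (-0.2357)·(-3) + 0.4714·4 + (-0.4714)·(-4) + 0.7071·3 = 6.5997; e_2·v_3 = (-0.9574)·(-3) + (-0.2098)·4 + (-0.0262)·(-4) + (-0.1967)·3 = 1.5475.
u_3 = v_3 − 6.5997·e_1 − 1.5475·e_2 = (0.0372, 1.2136, -0.8483, -1.3622).
‖u_3‖ = 2.0123, so e_3 = (0.0185, 0.6031, -0.4215, -0.6769).

Q = [[-0.2357, -0.9574, 0.0185], [0.4714, -0.2098, 0.6031], [-0.4714, -0.0262, -0.4215], [0.7071, -0.1967, -0.6769]], R = [[4.2426, -0.2357, 6.5997], [0.0000, 4.2361, 1.5475], [0.0000, 0.0000, 2.0123]]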